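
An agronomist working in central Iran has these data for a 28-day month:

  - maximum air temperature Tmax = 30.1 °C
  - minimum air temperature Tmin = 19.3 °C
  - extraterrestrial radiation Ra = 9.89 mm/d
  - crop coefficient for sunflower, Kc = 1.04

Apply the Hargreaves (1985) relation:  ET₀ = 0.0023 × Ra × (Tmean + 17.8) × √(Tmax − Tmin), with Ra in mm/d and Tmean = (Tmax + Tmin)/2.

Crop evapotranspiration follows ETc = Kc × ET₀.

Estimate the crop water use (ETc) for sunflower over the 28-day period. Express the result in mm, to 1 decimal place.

Tmean = (30.1 + 19.3)/2 = 24.70 °C
ET₀ = 0.0023 × 9.89 × (24.70 + 17.8) × √10.8 = 0.0023 × 9.89 × 42.50 × 3.2863 = 3.1770 mm/d
ETc = Kc × ET₀ = 1.04 × 3.1770 = 3.3041 mm/d
Over 28 days: 3.3041 × 28 = 92.515 mm

92.5 mm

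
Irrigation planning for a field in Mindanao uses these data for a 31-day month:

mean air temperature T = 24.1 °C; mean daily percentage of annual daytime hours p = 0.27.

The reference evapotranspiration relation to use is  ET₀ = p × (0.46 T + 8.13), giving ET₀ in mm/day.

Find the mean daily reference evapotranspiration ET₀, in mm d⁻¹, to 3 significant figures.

ET₀ = 0.27 × (0.46 × 24.1 + 8.13) = 0.27 × 19.216 = 5.1883 mm/d

5.19 mm d⁻¹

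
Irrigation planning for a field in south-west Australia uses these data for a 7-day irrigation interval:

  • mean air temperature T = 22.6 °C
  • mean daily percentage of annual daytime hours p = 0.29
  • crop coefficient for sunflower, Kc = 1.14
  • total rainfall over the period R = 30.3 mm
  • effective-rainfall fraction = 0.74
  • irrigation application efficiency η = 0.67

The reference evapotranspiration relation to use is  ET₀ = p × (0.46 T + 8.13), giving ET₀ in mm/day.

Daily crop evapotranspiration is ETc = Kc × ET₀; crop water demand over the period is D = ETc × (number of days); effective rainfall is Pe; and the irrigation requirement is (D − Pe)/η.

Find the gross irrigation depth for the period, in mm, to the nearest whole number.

ET₀ = 0.29 × (0.46 × 22.6 + 8.13) = 0.29 × 18.526 = 5.3725 mm/d
ETc = Kc × ET₀ = 1.14 × 5.3725 = 6.1247 mm/d
Crop demand D = ETc × 7 d = 6.1247 × 7 = 42.873 mm
Pe = 0.74 × 30.3 = 22.422 mm
D − Pe = 42.873 − 22.422 = 20.451 mm
Gross irrigation = 20.451 / 0.67 = 30.524 mm

31 mm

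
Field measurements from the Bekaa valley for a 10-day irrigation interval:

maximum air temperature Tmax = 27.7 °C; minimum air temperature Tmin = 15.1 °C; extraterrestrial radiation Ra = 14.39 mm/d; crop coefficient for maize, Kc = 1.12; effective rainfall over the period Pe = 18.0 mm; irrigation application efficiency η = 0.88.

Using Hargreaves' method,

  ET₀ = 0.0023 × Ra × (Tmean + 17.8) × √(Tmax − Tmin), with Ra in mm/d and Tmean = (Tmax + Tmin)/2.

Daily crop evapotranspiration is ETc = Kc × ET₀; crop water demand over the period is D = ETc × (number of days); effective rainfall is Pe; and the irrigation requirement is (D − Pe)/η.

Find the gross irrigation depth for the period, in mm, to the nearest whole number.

Tmean = (27.7 + 15.1)/2 = 21.40 °C
ET₀ = 0.0023 × 14.39 × (21.40 + 17.8) × √12.6 = 0.0023 × 14.39 × 39.20 × 3.5496 = 4.6053 mm/d
ETc = Kc × ET₀ = 1.12 × 4.6053 = 5.1579 mm/d
Crop demand D = ETc × 10 d = 5.1579 × 10 = 51.579 mm
D − Pe = 51.579 − 18.0 = 33.579 mm
Gross irrigation = 33.579 / 0.88 = 38.158 mm

38 mm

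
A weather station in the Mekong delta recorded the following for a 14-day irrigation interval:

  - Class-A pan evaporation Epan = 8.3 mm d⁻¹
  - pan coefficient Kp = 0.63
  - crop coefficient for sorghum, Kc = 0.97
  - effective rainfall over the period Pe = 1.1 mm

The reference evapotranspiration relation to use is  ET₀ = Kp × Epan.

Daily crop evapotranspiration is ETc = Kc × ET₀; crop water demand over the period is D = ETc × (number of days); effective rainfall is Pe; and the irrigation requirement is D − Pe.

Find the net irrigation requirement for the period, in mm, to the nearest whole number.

70 mm

ET₀ = 0.63 × 8.3 = 5.2290 mm/d
ETc = Kc × ET₀ = 0.97 × 5.2290 = 5.0721 mm/d
Crop demand D = ETc × 14 d = 5.0721 × 14 = 71.009 mm
D − Pe = 71.009 − 1.1 = 69.909 mm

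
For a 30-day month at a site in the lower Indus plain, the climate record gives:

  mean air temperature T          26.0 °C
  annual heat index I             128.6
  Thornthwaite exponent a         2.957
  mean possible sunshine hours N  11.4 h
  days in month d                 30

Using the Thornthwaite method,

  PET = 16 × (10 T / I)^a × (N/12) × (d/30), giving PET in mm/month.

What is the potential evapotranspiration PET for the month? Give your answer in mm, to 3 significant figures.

10T/I = 10 × 26.0 / 128.6 = 2.0218
(10T/I)^a = 2.0218^2.957 = 8.0180
Uncorrected PET = 16 × 8.0180 = 128.288 mm
Correction = (N/12)(d/30) = (11.4/12)(30/30) = 0.9500
PET = 128.288 × 0.9500 = 121.874 mm/month

122 mm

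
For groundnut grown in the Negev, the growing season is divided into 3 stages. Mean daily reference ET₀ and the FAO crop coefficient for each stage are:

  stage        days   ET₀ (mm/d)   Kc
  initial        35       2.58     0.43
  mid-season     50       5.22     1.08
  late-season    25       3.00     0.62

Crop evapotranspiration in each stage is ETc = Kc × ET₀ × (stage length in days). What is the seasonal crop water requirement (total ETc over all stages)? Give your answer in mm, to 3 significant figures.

initial: 0.43 × 2.58 × 35 = 38.83 mm
mid-season: 1.08 × 5.22 × 50 = 281.88 mm
late-season: 0.62 × 3.00 × 25 = 46.50 mm
Seasonal total = 367.21 mm

367 mm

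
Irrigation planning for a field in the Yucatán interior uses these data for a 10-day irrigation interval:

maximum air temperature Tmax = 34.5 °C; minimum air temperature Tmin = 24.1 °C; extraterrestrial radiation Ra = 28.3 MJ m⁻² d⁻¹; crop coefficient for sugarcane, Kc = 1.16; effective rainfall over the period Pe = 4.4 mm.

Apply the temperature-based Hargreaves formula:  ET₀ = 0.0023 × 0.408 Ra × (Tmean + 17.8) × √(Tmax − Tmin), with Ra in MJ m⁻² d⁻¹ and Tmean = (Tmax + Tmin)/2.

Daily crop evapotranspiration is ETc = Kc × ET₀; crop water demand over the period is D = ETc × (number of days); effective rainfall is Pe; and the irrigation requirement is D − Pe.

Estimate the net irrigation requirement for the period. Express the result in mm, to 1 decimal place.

Tmean = (34.5 + 24.1)/2 = 29.30 °C
0.408 Ra = 0.408 × 28.3 = 11.5464 mm/d equivalent
ET₀ = 0.0023 × 11.5464 × (29.30 + 17.8) × √10.4 = 0.0023 × 11.5464 × 47.10 × 3.2249 = 4.0338 mm/d
ETc = Kc × ET₀ = 1.16 × 4.0338 = 4.6792 mm/d
Crop demand D = ETc × 10 d = 4.6792 × 10 = 46.792 mm
D − Pe = 46.792 − 4.4 = 42.392 mm

42.4 mm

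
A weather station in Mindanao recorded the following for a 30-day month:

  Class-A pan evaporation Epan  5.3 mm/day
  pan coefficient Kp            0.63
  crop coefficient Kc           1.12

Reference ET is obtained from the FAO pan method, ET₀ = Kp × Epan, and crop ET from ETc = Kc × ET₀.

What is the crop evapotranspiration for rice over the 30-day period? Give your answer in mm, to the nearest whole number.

ET₀ = 0.63 × 5.3 = 3.3390 mm/d
ETc = Kc × ET₀ = 1.12 × 3.3390 = 3.7397 mm/d
Over 30 days: 3.7397 × 30 = 112.191 mm

112 mm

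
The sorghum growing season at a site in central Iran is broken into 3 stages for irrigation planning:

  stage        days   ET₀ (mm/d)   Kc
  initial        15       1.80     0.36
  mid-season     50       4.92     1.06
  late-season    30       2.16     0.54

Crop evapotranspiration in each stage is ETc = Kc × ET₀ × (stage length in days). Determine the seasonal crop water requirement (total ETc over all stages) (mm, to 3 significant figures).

initial: 0.36 × 1.80 × 15 = 9.72 mm
mid-season: 1.06 × 4.92 × 50 = 260.76 mm
late-season: 0.54 × 2.16 × 30 = 34.99 mm
Seasonal total = 305.47 mm

305 mm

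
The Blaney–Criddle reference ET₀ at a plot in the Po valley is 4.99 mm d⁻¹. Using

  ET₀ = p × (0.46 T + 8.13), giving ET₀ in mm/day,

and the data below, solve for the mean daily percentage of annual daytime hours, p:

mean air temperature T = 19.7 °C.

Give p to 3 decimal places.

p = ET₀ / (0.46 T + 8.13) = 4.99 / (0.46 × 19.7 + 8.13) = 4.99 / 17.192 = 0.2903

0.290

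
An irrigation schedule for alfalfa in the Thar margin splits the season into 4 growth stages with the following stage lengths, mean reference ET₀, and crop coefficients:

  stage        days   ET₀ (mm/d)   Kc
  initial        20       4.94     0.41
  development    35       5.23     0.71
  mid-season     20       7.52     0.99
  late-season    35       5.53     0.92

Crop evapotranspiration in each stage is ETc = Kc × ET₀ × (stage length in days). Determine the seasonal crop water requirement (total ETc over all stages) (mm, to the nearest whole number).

497 mm

initial: 0.41 × 4.94 × 20 = 40.51 mm
development: 0.71 × 5.23 × 35 = 129.97 mm
mid-season: 0.99 × 7.52 × 20 = 148.90 mm
late-season: 0.92 × 5.53 × 35 = 178.07 mm
Seasonal total = 497.45 mm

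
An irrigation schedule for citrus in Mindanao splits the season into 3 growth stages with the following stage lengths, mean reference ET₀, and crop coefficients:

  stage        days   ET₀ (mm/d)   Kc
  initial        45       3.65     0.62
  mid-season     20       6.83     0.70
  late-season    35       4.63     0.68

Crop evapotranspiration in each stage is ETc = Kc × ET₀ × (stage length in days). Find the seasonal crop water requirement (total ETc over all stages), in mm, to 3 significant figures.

initial: 0.62 × 3.65 × 45 = 101.84 mm
mid-season: 0.70 × 6.83 × 20 = 95.62 mm
late-season: 0.68 × 4.63 × 35 = 110.19 mm
Seasonal total = 307.65 mm

308 mm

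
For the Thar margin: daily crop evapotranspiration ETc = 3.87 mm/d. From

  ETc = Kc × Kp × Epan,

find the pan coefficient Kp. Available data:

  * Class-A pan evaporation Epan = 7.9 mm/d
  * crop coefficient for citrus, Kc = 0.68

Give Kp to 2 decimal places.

0.72

ETc = Kc × Kp × Epan  ⇒  Kp = ETc / (Kc × Epan)
Kp = 3.87 / (0.68 × 7.9) = 3.87 / 5.372 = 0.7204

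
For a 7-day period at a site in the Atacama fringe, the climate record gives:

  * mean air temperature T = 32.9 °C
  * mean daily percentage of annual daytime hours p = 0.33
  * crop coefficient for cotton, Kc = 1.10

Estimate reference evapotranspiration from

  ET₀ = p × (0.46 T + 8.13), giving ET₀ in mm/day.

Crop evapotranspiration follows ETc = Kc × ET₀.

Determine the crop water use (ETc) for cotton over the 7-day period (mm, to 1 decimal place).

ET₀ = 0.33 × (0.46 × 32.9 + 8.13) = 0.33 × 23.264 = 7.6771 mm/d
ETc = Kc × ET₀ = 1.10 × 7.6771 = 8.4448 mm/d
Over 7 days: 8.4448 × 7 = 59.114 mm

59.1 mm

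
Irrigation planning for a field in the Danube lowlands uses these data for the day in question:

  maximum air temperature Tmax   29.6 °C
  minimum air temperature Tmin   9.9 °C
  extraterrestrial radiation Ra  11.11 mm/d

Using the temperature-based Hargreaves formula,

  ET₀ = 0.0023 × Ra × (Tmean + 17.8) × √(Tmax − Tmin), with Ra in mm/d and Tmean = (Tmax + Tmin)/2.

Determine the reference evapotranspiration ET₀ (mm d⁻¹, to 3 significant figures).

4.26 mm d⁻¹

Tmean = (29.6 + 9.9)/2 = 19.75 °C
ET₀ = 0.0023 × 11.11 × (19.75 + 17.8) × √19.7 = 0.0023 × 11.11 × 37.55 × 4.4385 = 4.2588 mm/d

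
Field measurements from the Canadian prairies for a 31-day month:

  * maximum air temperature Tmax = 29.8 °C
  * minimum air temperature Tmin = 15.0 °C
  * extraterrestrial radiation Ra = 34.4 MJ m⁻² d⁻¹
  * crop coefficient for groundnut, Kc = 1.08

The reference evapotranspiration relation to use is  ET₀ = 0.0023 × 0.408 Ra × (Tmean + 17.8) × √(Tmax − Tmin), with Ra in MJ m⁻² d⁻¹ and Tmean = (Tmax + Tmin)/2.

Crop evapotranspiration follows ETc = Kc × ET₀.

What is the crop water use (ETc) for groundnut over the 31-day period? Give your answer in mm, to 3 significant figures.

167 mm

Tmean = (29.8 + 15.0)/2 = 22.40 °C
0.408 Ra = 0.408 × 34.4 = 14.0352 mm/d equivalent
ET₀ = 0.0023 × 14.0352 × (22.40 + 17.8) × √14.8 = 0.0023 × 14.0352 × 40.20 × 3.8471 = 4.9924 mm/d
ETc = Kc × ET₀ = 1.08 × 4.9924 = 5.3918 mm/d
Over 31 days: 5.3918 × 31 = 167.146 mm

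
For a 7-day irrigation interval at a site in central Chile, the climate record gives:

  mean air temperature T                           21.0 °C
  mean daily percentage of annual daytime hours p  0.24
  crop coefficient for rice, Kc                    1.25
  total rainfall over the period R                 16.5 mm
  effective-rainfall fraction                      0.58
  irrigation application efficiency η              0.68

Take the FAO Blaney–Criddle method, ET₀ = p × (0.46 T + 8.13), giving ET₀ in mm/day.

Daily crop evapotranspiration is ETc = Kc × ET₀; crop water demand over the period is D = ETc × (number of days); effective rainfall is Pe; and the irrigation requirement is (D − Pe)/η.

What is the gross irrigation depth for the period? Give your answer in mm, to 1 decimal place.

40.9 mm

ET₀ = 0.24 × (0.46 × 21.0 + 8.13) = 0.24 × 17.790 = 4.2696 mm/d
ETc = Kc × ET₀ = 1.25 × 4.2696 = 5.3370 mm/d
Crop demand D = ETc × 7 d = 5.3370 × 7 = 37.359 mm
Pe = 0.58 × 16.5 = 9.570 mm
D − Pe = 37.359 − 9.570 = 27.789 mm
Gross irrigation = 27.789 / 0.68 = 40.866 mm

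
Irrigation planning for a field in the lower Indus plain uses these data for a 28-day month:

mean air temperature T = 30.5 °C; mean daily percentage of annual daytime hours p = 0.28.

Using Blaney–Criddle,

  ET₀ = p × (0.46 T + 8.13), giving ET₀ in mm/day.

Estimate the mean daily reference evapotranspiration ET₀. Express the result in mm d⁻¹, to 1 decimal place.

ET₀ = 0.28 × (0.46 × 30.5 + 8.13) = 0.28 × 22.160 = 6.2048 mm/d

6.2 mm d⁻¹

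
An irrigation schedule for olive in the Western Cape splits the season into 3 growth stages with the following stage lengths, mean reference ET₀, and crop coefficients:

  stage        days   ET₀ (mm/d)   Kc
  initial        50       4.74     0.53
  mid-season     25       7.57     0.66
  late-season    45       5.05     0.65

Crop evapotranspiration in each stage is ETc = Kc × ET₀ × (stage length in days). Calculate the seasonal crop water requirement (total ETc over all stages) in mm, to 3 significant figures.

398 mm

initial: 0.53 × 4.74 × 50 = 125.61 mm
mid-season: 0.66 × 7.57 × 25 = 124.91 mm
late-season: 0.65 × 5.05 × 45 = 147.71 mm
Seasonal total = 398.23 mm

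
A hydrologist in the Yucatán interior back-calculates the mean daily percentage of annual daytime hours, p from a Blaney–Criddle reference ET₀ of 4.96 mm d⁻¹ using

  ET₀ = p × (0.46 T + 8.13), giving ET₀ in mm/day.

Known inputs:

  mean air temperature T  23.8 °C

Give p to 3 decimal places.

0.260

p = ET₀ / (0.46 T + 8.13) = 4.96 / (0.46 × 23.8 + 8.13) = 4.96 / 19.078 = 0.2600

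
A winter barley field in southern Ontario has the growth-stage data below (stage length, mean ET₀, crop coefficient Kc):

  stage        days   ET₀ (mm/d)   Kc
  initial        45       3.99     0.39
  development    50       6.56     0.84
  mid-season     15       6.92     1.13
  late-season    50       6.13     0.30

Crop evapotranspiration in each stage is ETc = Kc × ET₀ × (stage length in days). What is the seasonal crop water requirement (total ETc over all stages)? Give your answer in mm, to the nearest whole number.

555 mm

initial: 0.39 × 3.99 × 45 = 70.02 mm
development: 0.84 × 6.56 × 50 = 275.52 mm
mid-season: 1.13 × 6.92 × 15 = 117.29 mm
late-season: 0.30 × 6.13 × 50 = 91.95 mm
Seasonal total = 554.78 mm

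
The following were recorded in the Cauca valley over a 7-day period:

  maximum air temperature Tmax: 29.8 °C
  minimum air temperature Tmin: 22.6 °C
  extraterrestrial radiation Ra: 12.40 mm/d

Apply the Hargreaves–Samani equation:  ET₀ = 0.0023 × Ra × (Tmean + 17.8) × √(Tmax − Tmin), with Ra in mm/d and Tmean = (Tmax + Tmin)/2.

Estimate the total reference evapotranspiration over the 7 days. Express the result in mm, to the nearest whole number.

24 mm

Tmean = (29.8 + 22.6)/2 = 26.20 °C
ET₀ = 0.0023 × 12.40 × (26.20 + 17.8) × √7.2 = 0.0023 × 12.40 × 44.00 × 2.6833 = 3.3672 mm/d
Over 7 days: 3.3672 × 7 = 23.570 mm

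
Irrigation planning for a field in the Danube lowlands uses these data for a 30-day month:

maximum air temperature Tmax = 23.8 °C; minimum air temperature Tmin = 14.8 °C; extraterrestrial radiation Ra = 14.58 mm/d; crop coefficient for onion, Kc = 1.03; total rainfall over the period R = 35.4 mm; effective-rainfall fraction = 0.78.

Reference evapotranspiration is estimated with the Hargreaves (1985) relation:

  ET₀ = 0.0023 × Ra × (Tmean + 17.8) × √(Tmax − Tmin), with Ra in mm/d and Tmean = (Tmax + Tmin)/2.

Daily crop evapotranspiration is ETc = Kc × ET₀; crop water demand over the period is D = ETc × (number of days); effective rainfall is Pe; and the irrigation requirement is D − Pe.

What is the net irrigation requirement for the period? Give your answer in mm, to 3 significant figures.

Tmean = (23.8 + 14.8)/2 = 19.30 °C
ET₀ = 0.0023 × 14.58 × (19.30 + 17.8) × √9.0 = 0.0023 × 14.58 × 37.10 × 3.0000 = 3.7323 mm/d
ETc = Kc × ET₀ = 1.03 × 3.7323 = 3.8443 mm/d
Crop demand D = ETc × 30 d = 3.8443 × 30 = 115.329 mm
Pe = 0.78 × 35.4 = 27.612 mm
D − Pe = 115.329 − 27.612 = 87.717 mm

87.7 mm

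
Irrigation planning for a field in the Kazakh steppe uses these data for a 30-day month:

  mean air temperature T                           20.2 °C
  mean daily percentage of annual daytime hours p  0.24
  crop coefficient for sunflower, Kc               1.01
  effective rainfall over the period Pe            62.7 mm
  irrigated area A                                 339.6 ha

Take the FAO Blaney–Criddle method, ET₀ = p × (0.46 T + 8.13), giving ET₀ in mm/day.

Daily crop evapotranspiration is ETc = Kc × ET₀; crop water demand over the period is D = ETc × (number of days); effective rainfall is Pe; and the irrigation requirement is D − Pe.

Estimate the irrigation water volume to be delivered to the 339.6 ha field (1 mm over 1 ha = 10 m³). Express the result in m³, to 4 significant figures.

ET₀ = 0.24 × (0.46 × 20.2 + 8.13) = 0.24 × 17.422 = 4.1813 mm/d
ETc = Kc × ET₀ = 1.01 × 4.1813 = 4.2231 mm/d
Crop demand D = ETc × 30 d = 4.2231 × 30 = 126.693 mm
D − Pe = 126.693 − 62.7 = 63.993 mm
Volume = 63.993 mm × 339.6 ha × 10 = 217320.2 m³

217300 m³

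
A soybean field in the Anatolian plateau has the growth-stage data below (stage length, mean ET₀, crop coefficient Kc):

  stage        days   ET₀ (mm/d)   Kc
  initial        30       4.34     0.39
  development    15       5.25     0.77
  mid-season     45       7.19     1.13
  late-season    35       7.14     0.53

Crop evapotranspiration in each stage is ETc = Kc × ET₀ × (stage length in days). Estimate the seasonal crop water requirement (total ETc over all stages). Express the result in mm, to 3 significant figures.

initial: 0.39 × 4.34 × 30 = 50.78 mm
development: 0.77 × 5.25 × 15 = 60.64 mm
mid-season: 1.13 × 7.19 × 45 = 365.61 mm
late-season: 0.53 × 7.14 × 35 = 132.45 mm
Seasonal total = 609.48 mm

609 mm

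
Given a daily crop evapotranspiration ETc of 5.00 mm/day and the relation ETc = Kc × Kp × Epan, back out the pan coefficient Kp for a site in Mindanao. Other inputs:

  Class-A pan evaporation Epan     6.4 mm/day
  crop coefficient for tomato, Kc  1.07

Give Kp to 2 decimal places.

ETc = Kc × Kp × Epan  ⇒  Kp = ETc / (Kc × Epan)
Kp = 5.00 / (1.07 × 6.4) = 5.00 / 6.848 = 0.7301

0.73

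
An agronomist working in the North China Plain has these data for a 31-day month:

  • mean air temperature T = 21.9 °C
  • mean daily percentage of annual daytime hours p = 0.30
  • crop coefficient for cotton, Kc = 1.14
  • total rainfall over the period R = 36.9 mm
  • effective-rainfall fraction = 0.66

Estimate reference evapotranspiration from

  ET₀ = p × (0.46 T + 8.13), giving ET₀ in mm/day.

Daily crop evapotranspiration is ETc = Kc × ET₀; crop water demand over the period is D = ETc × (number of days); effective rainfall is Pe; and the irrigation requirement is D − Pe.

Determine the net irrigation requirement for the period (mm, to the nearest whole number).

ET₀ = 0.30 × (0.46 × 21.9 + 8.13) = 0.30 × 18.204 = 5.4612 mm/d
ETc = Kc × ET₀ = 1.14 × 5.4612 = 6.2258 mm/d
Crop demand D = ETc × 31 d = 6.2258 × 31 = 193.000 mm
Pe = 0.66 × 36.9 = 24.354 mm
D − Pe = 193.000 − 24.354 = 168.646 mm

169 mm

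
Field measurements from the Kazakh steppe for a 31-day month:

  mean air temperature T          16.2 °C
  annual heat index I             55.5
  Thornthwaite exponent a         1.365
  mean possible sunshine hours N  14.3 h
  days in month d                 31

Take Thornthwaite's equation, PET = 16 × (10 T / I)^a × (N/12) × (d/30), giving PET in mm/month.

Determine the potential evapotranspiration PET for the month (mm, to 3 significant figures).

85.0 mm

10T/I = 10 × 16.2 / 55.5 = 2.9189
(10T/I)^a = 2.9189^1.365 = 4.3154
Uncorrected PET = 16 × 4.3154 = 69.046 mm
Correction = (N/12)(d/30) = (14.3/12)(31/30) = 1.2314
PET = 69.046 × 1.2314 = 85.023 mm/month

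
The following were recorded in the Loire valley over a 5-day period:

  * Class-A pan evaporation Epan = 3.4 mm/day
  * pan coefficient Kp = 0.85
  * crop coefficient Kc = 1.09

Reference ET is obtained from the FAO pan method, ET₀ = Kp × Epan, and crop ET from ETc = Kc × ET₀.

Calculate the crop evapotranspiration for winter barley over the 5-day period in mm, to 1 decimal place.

ET₀ = 0.85 × 3.4 = 2.8900 mm/d
ETc = Kc × ET₀ = 1.09 × 2.8900 = 3.1501 mm/d
Over 5 days: 3.1501 × 5 = 15.751 mm

15.8 mm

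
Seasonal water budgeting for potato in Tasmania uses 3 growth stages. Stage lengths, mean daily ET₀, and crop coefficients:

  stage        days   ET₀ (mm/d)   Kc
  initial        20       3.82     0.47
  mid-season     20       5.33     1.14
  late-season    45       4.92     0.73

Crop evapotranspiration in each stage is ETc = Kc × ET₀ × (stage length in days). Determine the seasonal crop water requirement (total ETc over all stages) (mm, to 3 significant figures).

319 mm

initial: 0.47 × 3.82 × 20 = 35.91 mm
mid-season: 1.14 × 5.33 × 20 = 121.52 mm
late-season: 0.73 × 4.92 × 45 = 161.62 mm
Seasonal total = 319.05 mm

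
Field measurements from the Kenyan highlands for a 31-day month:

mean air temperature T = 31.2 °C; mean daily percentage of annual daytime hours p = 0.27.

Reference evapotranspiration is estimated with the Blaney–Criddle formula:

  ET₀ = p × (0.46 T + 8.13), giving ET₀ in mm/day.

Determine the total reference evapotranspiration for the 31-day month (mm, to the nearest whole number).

188 mm

ET₀ = 0.27 × (0.46 × 31.2 + 8.13) = 0.27 × 22.482 = 6.0701 mm/d
Monthly total = 6.0701 × 31 = 188.173 mm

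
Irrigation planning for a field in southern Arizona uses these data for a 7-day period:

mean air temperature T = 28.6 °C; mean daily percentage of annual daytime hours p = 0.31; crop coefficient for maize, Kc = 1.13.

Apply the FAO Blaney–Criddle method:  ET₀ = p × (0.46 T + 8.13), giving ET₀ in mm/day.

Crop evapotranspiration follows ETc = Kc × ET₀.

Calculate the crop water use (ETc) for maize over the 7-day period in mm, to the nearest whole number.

ET₀ = 0.31 × (0.46 × 28.6 + 8.13) = 0.31 × 21.286 = 6.5987 mm/d
ETc = Kc × ET₀ = 1.13 × 6.5987 = 7.4565 mm/d
Over 7 days: 7.4565 × 7 = 52.196 mm

52 mm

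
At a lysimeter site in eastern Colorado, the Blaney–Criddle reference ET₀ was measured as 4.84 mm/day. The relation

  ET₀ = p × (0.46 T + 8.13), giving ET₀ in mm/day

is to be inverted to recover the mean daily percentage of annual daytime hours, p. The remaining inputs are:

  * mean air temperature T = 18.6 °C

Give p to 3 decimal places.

0.290

p = ET₀ / (0.46 T + 8.13) = 4.84 / (0.46 × 18.6 + 8.13) = 4.84 / 16.686 = 0.2901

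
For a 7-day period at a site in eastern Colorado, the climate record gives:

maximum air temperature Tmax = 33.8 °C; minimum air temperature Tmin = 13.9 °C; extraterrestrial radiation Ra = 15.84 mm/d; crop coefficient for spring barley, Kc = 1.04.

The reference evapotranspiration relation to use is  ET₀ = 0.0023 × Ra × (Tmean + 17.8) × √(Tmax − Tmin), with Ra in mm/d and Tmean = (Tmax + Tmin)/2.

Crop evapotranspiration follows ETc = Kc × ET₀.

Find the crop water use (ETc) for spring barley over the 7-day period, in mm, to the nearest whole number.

49 mm

Tmean = (33.8 + 13.9)/2 = 23.85 °C
ET₀ = 0.0023 × 15.84 × (23.85 + 17.8) × √19.9 = 0.0023 × 15.84 × 41.65 × 4.4609 = 6.7689 mm/d
ETc = Kc × ET₀ = 1.04 × 6.7689 = 7.0397 mm/d
Over 7 days: 7.0397 × 7 = 49.278 mm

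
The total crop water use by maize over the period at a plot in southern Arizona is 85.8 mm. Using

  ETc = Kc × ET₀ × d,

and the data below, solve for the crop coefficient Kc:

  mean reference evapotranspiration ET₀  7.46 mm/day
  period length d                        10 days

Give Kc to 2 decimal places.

1.15

ETc = Kc × ET₀ × d  ⇒  Kc = ETc / (ET₀ × d)
Kc = 85.8 / (7.46 × 10) = 85.8 / 74.60 = 1.1501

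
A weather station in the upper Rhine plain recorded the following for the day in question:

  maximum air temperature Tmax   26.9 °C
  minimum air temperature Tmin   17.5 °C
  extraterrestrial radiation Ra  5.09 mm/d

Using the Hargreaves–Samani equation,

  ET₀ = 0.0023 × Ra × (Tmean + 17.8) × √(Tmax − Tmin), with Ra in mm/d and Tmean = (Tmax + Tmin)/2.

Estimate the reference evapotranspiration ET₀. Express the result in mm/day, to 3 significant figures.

Tmean = (26.9 + 17.5)/2 = 22.20 °C
ET₀ = 0.0023 × 5.09 × (22.20 + 17.8) × √9.4 = 0.0023 × 5.09 × 40.00 × 3.0659 = 1.4357 mm/d

1.44 mm/day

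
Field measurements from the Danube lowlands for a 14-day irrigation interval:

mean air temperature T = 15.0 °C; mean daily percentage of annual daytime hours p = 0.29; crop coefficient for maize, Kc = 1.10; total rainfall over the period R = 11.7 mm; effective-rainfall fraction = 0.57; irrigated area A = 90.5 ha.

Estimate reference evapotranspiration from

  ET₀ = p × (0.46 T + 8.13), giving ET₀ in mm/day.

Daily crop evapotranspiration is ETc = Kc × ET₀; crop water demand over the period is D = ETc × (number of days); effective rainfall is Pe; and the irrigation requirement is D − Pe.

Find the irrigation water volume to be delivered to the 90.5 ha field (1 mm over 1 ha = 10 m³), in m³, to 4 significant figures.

54710 m³

ET₀ = 0.29 × (0.46 × 15.0 + 8.13) = 0.29 × 15.030 = 4.3587 mm/d
ETc = Kc × ET₀ = 1.10 × 4.3587 = 4.7946 mm/d
Crop demand D = ETc × 14 d = 4.7946 × 14 = 67.124 mm
Pe = 0.57 × 11.7 = 6.669 mm
D − Pe = 67.124 − 6.669 = 60.455 mm
Volume = 60.455 mm × 90.5 ha × 10 = 54711.8 m³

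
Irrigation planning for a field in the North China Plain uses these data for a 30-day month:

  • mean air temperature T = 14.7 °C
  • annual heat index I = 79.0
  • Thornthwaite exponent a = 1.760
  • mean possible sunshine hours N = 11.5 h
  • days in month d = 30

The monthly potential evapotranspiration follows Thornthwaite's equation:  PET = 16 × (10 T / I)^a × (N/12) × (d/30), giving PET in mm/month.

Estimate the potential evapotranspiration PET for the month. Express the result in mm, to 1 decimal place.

10T/I = 10 × 14.7 / 79.0 = 1.8608
(10T/I)^a = 1.8608^1.760 = 2.9831
Uncorrected PET = 16 × 2.9831 = 47.730 mm
Correction = (N/12)(d/30) = (11.5/12)(30/30) = 0.9583
PET = 47.730 × 0.9583 = 45.740 mm/month

45.7 mm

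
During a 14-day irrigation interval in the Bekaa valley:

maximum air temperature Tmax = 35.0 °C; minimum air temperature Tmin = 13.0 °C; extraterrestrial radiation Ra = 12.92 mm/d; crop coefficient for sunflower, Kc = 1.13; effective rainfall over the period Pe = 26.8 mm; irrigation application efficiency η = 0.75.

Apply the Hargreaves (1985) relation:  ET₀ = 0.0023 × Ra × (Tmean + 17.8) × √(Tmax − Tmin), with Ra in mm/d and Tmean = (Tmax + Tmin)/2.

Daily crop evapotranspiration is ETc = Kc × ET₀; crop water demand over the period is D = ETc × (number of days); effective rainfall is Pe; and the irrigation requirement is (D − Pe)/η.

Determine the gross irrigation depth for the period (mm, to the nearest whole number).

Tmean = (35.0 + 13.0)/2 = 24.00 °C
ET₀ = 0.0023 × 12.92 × (24.00 + 17.8) × √22.0 = 0.0023 × 12.92 × 41.80 × 4.6904 = 5.8261 mm/d
ETc = Kc × ET₀ = 1.13 × 5.8261 = 6.5835 mm/d
Crop demand D = ETc × 14 d = 6.5835 × 14 = 92.169 mm
D − Pe = 92.169 − 26.8 = 65.369 mm
Gross irrigation = 65.369 / 0.75 = 87.159 mm

87 mm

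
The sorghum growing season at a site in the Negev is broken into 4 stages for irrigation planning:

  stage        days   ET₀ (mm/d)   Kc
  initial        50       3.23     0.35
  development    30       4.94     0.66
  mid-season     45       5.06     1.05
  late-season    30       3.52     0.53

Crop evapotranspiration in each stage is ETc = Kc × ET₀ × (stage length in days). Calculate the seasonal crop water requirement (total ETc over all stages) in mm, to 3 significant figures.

449 mm

initial: 0.35 × 3.23 × 50 = 56.53 mm
development: 0.66 × 4.94 × 30 = 97.81 mm
mid-season: 1.05 × 5.06 × 45 = 239.09 mm
late-season: 0.53 × 3.52 × 30 = 55.97 mm
Seasonal total = 449.40 mm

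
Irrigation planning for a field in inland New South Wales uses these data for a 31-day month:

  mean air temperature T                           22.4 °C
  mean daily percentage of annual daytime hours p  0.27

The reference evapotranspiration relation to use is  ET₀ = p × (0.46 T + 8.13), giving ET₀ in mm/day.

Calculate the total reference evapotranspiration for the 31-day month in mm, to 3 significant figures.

154 mm

ET₀ = 0.27 × (0.46 × 22.4 + 8.13) = 0.27 × 18.434 = 4.9772 mm/d
Monthly total = 4.9772 × 31 = 154.293 mm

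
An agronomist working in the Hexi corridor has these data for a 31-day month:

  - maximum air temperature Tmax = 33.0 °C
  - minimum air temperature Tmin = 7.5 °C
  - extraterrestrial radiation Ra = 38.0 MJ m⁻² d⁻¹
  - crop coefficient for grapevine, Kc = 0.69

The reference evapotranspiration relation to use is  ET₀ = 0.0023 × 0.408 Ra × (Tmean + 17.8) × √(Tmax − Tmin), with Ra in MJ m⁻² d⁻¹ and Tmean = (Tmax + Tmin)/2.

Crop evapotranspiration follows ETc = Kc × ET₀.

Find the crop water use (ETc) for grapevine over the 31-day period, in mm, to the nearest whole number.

Tmean = (33.0 + 7.5)/2 = 20.25 °C
0.408 Ra = 0.408 × 38.0 = 15.5040 mm/d equivalent
ET₀ = 0.0023 × 15.5040 × (20.25 + 17.8) × √25.5 = 0.0023 × 15.5040 × 38.05 × 5.0498 = 6.8517 mm/d
ETc = Kc × ET₀ = 0.69 × 6.8517 = 4.7277 mm/d
Over 31 days: 4.7277 × 31 = 146.559 mm

147 mm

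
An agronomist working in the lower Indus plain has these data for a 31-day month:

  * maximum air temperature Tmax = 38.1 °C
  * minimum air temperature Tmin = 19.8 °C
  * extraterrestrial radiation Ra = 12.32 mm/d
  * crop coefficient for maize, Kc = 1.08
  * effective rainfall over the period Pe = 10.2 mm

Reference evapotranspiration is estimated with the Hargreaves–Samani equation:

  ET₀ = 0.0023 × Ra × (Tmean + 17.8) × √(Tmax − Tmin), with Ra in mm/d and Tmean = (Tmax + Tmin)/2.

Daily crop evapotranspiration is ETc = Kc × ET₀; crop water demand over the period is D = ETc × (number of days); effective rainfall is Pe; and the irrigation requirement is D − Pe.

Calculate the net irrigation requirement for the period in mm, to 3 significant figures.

180 mm

Tmean = (38.1 + 19.8)/2 = 28.95 °C
ET₀ = 0.0023 × 12.32 × (28.95 + 17.8) × √18.3 = 0.0023 × 12.32 × 46.75 × 4.2778 = 5.6668 mm/d
ETc = Kc × ET₀ = 1.08 × 5.6668 = 6.1201 mm/d
Crop demand D = ETc × 31 d = 6.1201 × 31 = 189.723 mm
D − Pe = 189.723 − 10.2 = 179.523 mm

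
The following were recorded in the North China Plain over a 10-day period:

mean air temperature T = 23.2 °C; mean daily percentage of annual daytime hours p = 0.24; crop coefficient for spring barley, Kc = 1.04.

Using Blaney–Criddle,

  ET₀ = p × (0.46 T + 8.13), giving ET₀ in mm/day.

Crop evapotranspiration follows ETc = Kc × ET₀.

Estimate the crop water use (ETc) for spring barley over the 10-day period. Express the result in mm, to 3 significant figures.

46.9 mm

ET₀ = 0.24 × (0.46 × 23.2 + 8.13) = 0.24 × 18.802 = 4.5125 mm/d
ETc = Kc × ET₀ = 1.04 × 4.5125 = 4.6930 mm/d
Over 10 days: 4.6930 × 10 = 46.930 mm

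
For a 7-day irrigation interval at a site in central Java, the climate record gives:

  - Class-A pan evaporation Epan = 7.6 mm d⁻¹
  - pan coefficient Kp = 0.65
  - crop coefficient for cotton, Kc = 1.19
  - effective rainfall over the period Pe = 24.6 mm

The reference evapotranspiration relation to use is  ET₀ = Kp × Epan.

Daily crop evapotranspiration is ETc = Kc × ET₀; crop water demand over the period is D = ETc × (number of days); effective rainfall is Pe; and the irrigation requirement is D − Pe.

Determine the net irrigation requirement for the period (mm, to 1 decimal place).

16.6 mm

ET₀ = 0.65 × 7.6 = 4.9400 mm/d
ETc = Kc × ET₀ = 1.19 × 4.9400 = 5.8786 mm/d
Crop demand D = ETc × 7 d = 5.8786 × 7 = 41.150 mm
D − Pe = 41.150 − 24.6 = 16.550 mm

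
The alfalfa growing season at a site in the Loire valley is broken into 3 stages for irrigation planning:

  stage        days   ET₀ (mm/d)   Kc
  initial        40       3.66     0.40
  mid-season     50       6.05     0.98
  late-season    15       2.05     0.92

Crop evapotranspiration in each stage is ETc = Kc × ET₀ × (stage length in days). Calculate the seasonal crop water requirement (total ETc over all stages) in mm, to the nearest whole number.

383 mm

initial: 0.40 × 3.66 × 40 = 58.56 mm
mid-season: 0.98 × 6.05 × 50 = 296.45 mm
late-season: 0.92 × 2.05 × 15 = 28.29 mm
Seasonal total = 383.30 mm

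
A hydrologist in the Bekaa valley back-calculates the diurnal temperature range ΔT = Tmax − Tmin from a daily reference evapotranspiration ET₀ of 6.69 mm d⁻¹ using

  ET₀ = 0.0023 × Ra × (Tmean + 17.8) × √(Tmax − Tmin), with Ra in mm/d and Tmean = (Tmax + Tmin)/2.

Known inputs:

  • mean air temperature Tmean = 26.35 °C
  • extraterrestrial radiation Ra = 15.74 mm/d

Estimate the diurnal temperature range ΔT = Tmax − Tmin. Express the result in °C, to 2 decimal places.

17.52 °C

√ΔT = ET₀ / [0.0023 × Ra × (Tmean+17.8)] = 6.69 / (0.0023 × 15.74 × 44.15) = 4.1856
ΔT = 4.1856² = 17.519 °C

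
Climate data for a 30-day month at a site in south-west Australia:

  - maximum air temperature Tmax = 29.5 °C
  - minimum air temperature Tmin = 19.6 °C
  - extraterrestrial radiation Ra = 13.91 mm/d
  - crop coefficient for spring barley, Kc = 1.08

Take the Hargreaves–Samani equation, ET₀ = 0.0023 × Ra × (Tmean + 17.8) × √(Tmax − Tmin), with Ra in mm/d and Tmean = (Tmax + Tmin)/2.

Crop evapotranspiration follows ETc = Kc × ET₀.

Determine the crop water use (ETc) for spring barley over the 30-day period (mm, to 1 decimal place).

Tmean = (29.5 + 19.6)/2 = 24.55 °C
ET₀ = 0.0023 × 13.91 × (24.55 + 17.8) × √9.9 = 0.0023 × 13.91 × 42.35 × 3.1464 = 4.2631 mm/d
ETc = Kc × ET₀ = 1.08 × 4.2631 = 4.6041 mm/d
Over 30 days: 4.6041 × 30 = 138.123 mm

138.1 mm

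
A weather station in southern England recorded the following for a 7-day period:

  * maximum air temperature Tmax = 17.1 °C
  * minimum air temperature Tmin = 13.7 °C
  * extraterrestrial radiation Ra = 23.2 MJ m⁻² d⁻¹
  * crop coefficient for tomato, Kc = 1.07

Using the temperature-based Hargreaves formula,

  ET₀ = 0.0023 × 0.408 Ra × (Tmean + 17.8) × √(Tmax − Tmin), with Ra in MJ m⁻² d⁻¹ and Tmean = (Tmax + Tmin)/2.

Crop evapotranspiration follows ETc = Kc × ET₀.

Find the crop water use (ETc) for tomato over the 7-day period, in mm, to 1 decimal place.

10.0 mm

Tmean = (17.1 + 13.7)/2 = 15.40 °C
0.408 Ra = 0.408 × 23.2 = 9.4656 mm/d equivalent
ET₀ = 0.0023 × 9.4656 × (15.40 + 17.8) × √3.4 = 0.0023 × 9.4656 × 33.20 × 1.8439 = 1.3328 mm/d
ETc = Kc × ET₀ = 1.07 × 1.3328 = 1.4261 mm/d
Over 7 days: 1.4261 × 7 = 9.983 mm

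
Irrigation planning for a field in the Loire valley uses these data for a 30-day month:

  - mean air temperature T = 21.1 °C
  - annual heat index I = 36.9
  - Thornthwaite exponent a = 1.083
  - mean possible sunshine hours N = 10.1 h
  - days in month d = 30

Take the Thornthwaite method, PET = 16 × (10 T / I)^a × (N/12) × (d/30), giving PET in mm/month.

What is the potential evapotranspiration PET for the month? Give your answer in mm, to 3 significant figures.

10T/I = 10 × 21.1 / 36.9 = 5.7182
(10T/I)^a = 5.7182^1.083 = 6.6086
Uncorrected PET = 16 × 6.6086 = 105.738 mm
Correction = (N/12)(d/30) = (10.1/12)(30/30) = 0.8417
PET = 105.738 × 0.8417 = 89.000 mm/month

89.0 mm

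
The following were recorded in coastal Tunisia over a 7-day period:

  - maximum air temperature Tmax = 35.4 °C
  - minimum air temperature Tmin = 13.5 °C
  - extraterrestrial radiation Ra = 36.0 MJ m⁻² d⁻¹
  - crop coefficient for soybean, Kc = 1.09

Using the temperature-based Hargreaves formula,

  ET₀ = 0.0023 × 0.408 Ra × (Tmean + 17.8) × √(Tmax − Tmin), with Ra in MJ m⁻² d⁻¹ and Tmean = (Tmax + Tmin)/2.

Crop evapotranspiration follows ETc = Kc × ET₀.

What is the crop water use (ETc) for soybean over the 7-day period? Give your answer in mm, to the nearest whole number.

51 mm

Tmean = (35.4 + 13.5)/2 = 24.45 °C
0.408 Ra = 0.408 × 36.0 = 14.6880 mm/d equivalent
ET₀ = 0.0023 × 14.6880 × (24.45 + 17.8) × √21.9 = 0.0023 × 14.6880 × 42.25 × 4.6797 = 6.6794 mm/d
ETc = Kc × ET₀ = 1.09 × 6.6794 = 7.2805 mm/d
Over 7 days: 7.2805 × 7 = 50.964 mm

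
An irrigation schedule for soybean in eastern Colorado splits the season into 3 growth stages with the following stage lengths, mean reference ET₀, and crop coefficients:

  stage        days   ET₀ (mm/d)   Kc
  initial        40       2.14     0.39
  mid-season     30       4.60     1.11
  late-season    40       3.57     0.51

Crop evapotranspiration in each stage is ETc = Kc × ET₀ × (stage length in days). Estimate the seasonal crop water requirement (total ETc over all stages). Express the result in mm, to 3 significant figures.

259 mm

initial: 0.39 × 2.14 × 40 = 33.38 mm
mid-season: 1.11 × 4.60 × 30 = 153.18 mm
late-season: 0.51 × 3.57 × 40 = 72.83 mm
Seasonal total = 259.39 mm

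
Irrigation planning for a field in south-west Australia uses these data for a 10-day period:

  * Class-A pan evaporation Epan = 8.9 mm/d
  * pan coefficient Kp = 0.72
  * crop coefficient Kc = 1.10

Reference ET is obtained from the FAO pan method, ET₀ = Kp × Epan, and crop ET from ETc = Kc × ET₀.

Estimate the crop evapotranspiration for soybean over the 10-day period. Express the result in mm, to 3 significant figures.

70.5 mm

ET₀ = 0.72 × 8.9 = 6.4080 mm/d
ETc = Kc × ET₀ = 1.10 × 6.4080 = 7.0488 mm/d
Over 10 days: 7.0488 × 10 = 70.488 mm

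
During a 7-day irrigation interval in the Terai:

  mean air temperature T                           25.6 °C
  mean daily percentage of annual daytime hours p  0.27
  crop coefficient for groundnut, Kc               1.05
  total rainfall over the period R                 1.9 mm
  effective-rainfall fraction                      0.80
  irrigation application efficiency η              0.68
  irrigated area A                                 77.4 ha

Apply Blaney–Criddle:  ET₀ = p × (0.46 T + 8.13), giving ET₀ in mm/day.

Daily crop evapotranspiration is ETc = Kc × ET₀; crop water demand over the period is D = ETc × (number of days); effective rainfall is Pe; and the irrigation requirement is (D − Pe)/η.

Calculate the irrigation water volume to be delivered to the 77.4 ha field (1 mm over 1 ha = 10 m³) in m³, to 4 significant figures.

ET₀ = 0.27 × (0.46 × 25.6 + 8.13) = 0.27 × 19.906 = 5.3746 mm/d
ETc = Kc × ET₀ = 1.05 × 5.3746 = 5.6433 mm/d
Crop demand D = ETc × 7 d = 5.6433 × 7 = 39.503 mm
Pe = 0.80 × 1.9 = 1.520 mm
D − Pe = 39.503 − 1.520 = 37.983 mm
Gross irrigation = 37.983 / 0.68 = 55.857 mm
Volume = 55.857 mm × 77.4 ha × 10 = 43233.3 m³

43230 m³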